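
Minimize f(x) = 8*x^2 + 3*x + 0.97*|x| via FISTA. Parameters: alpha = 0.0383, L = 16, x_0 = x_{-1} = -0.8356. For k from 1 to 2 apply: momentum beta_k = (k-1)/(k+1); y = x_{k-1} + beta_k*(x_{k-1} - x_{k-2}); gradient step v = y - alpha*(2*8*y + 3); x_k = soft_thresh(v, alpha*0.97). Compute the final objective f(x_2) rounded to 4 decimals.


FISTA on f(x) = 8*x^2 + 3*x + 0.97*|x|
L = 16, alpha = 0.0383
Iteration 1: beta = 0.0, y = -0.8356 + 0.0*(-0.8356 + 0.8356) = -0.8356
  grad(y) = -10.3696, v = y - alpha*grad = -0.4384
  prox(v) = soft_thresh(-0.4384, 0.0372) = -0.4013
Iteration 2: beta = 0.3333, y = -0.4013 + 0.3333*(-0.4013 + 0.8356) = -0.2565
  grad(y) = -1.1044, v = y - alpha*grad = -0.2142
  prox(v) = soft_thresh(-0.2142, 0.0372) = -0.1771
f(x_2) = 8*(-0.1771)^2 + 3*(-0.1771) + 0.97*|-0.1771| = -0.1086


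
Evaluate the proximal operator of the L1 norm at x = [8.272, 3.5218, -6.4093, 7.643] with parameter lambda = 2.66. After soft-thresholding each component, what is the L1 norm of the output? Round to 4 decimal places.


Soft-thresholding with lambda = 2.66:
prox(8.272) = sign(8.272)*max(|8.272| - 2.66, 0) = 5.612
prox(3.5218) = sign(3.5218)*max(|3.5218| - 2.66, 0) = 0.8618
prox(-6.4093) = sign(-6.4093)*max(|-6.4093| - 2.66, 0) = -3.7493
prox(7.643) = sign(7.643)*max(|7.643| - 2.66, 0) = 4.983
prox(x) = [5.612, 0.8618, -3.7493, 4.983]
||prox(x)||_1 = 5.612 + 0.8618 + 3.7493 + 4.983 = 15.2061


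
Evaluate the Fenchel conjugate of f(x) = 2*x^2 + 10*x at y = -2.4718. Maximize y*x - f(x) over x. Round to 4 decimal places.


f*(y) = sup_x {y*x - a*x^2 - b*x} = sup_x {(y-b)*x - a*x^2}
FOC: (y - b) - 2a*x = 0 => x* = (y - b)/(2a)
x* = (-2.4718 - 10)/(2*2) = -3.118
f*(-2.4718) = (y-b)^2/(4a) = (-2.4718 - 10)^2/(4*2)
= 155.5458/8 = 19.4432


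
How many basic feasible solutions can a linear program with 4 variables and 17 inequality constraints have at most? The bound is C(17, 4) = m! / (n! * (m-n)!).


Each vertex corresponds to some choice of n active constraints out of m, so the number of vertices is at most C(m, n) = m! / (n!(m-n)!).
m = 17, n = 4
Numerator: 17 * 16 * 15 * 14
Denominator: 4! = 24
C(17, 4) = 2380


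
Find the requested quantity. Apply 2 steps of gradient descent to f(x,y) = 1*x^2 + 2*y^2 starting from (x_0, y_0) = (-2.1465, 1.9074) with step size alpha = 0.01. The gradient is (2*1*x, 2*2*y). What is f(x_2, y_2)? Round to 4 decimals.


Gradient descent on f(x,y) = 1*x^2 + 2*y^2.
Starting point: (-2.1465, 1.9074), alpha = 0.01
Step 1: grad_x = 2*1*-2.1465 = -4.293, grad_y = 2*2*1.9074 = 7.6296
  x_1 = -2.1465 - 0.01*-4.293 = -2.1036
  y_1 = 1.9074 - 0.01*7.6296 = 1.8311
Step 2: grad_x = 2*1*-2.1036 = -4.2071, grad_y = 2*2*1.8311 = 7.3244
  x_2 = -2.1036 - 0.01*-4.2071 = -2.0615
  y_2 = 1.8311 - 0.01*7.3244 = 1.7579
f(-2.0615, 1.7579) = 1*(-2.0615)^2 + 2*1.7579^2 = 10.4299


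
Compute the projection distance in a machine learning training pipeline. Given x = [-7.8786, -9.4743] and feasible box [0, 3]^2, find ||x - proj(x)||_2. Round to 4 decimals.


Project each component onto [0, 3].
clip(-7.8786) = 0.0, clip(-9.4743) = 0.0
Projection = [0.0, 0.0]
Squared diffs: [62.0723, 89.7624]
Distance = sqrt(151.8347) = 12.3221


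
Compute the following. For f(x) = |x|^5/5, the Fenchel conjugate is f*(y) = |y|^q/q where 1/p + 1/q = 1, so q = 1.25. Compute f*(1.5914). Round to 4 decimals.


The conjugate exponent q satisfies 1/p + 1/q = 1.
p = 5, so q = 5/(5 - 1) = 1.25
|y|^q = 1.5914^1.25 = 1.7874
f*(1.5914) = 1.7874 / 1.25 = 1.4299


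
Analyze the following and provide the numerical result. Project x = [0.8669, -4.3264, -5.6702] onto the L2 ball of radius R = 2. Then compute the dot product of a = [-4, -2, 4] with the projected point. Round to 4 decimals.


Step 1: Compute ||x|| (intermediates to 6 decimals).
||x|| = sqrt(0.8669^2 + (-4.3264)^2 + (-5.6702)^2) = 7.184735
Step 2: Project.
Since ||x|| > R, scale = R/||x|| = 2/7.184735 = 0.278368, proj(x) = scale * x
proj(x) = [0.241317, -1.204331, -1.578402]
Step 3: Dot product.
a^T * proj(x) = -4*0.241317 - 2*(-1.204331) + 4*(-1.578402) = -4.8702


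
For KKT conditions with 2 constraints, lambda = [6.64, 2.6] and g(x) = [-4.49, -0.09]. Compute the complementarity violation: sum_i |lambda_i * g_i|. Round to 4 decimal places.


KKT complementary slackness check:
lambda_1 * g_1 = 6.64 * -4.49 = -29.8136
lambda_2 * g_2 = 2.6 * -0.09 = -0.234
Total violation = 29.8136 + 0.234 = 30.0476


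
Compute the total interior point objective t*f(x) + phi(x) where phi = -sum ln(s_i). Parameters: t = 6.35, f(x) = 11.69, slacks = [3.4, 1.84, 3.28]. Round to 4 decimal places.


Step 1: Compute log-barrier.
ln values: [1.2238, 0.6098, 1.1878]
phi = -(1.2238 + 0.6098 + 1.1878) = -3.0214
Step 2: Compute augmented objective.
t*f(x) = 6.35*11.69 = 74.2315
Total = 74.2315 - 3.0214 = 71.2101


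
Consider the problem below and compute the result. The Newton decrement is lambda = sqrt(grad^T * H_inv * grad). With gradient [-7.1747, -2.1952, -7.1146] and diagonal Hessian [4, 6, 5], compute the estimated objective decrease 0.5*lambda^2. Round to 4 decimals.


Step 1: H is diagonal, so H^(-1) * g = [-1.7937, -0.3659, -1.4229].
Step 2: g^T H^(-1) g = sum_i g_i^2 / H_ii
  = (-7.1747)^2/4 + (-2.1952)^2/6 + (-7.1146)^2/5
  = 12.8691 + 0.8032 + 10.1235 = 23.7957
Step 3: Objective decrease = 0.5 * g^T H^(-1) g = 11.8979


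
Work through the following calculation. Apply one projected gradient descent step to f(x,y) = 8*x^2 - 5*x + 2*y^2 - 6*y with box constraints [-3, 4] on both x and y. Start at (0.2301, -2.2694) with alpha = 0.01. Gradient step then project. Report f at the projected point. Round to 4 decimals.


Step 1: Compute gradient at (0.2301, -2.2694).
grad_x = 2*8*0.2301 - 5 = -1.3184
grad_y = 2*2*-2.2694 - 6 = -15.0776
Step 2: Gradient step.
x_raw = 0.2301 - 0.01*-1.3184 = 0.2433
y_raw = -2.2694 - 0.01*-15.0776 = -2.1186
Step 3: Project onto [-3, 4].
x_proj = clip(0.2433) = 0.2433
y_proj = clip(-2.1186) = -2.1186
Step 4: Evaluate f.
f(0.2433, -2.1186) = 20.946


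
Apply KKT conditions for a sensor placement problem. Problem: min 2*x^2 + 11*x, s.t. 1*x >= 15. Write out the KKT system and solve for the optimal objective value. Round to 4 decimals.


Step 1: Try lambda = 0 (constraint inactive).
x_unc = -11/(2*2) = -2.75
Check: 1*-2.75 = -2.75 < 15 -- violated!
Step 2: Constraint must be active: 1*x = 15
x* = 15/1 = 15.0
lambda = (2*2*15.0 + 11)/1 = 71.0
Step 3: Compute optimal value.
f(x*) = 2*15.0^2 + 11*15.0 = 615.0


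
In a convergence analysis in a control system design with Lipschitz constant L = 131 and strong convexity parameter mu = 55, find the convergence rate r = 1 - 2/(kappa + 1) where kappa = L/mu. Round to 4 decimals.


Step 1: Compute the condition number.
kappa = L/mu = 131/55 = 2.3818
Step 2: Compute the convergence rate.
r = 1 - 2/(kappa + 1) = 1 - 2*mu/(L + mu) = (L - mu)/(L + mu) = 76/186 = 0.4086


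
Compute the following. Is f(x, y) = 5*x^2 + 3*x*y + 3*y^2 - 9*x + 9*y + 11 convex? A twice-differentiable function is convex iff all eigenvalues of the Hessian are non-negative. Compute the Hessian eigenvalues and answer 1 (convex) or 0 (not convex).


The Hessian of f(x,y) = 5*x^2 + 3*x*y + 3*y^2 - 9*x + 9*y + 11 is:
H = [[10, 3], [3, 6]]
Trace = 10 + 6 = 16
Determinant = 10*6 - (3)^2 = 51
Discriminant = (16)^2 - 4*51 = 52.0
Eigenvalues: lambda_1 = 4.3944, lambda_2 = 11.6056
The function is convex.

1


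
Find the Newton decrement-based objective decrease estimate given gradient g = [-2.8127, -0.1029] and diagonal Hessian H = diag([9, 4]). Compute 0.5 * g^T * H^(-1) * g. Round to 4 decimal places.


Step 1: H is diagonal, so H^(-1) * g = [-0.3125, -0.0257].
Step 2: g^T H^(-1) g = sum_i g_i^2 / H_ii
  = (-2.8127)^2/9 + (-0.1029)^2/4
  = 0.879 + 0.0026 = 0.8817
Step 3: Objective decrease = 0.5 * g^T H^(-1) g = 0.4408


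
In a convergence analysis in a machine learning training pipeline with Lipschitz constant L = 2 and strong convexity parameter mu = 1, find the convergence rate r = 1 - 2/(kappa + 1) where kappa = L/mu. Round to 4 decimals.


Step 1: Compute the condition number.
kappa = L/mu = 2/1 = 2.0
Step 2: Compute the convergence rate.
r = 1 - 2/(kappa + 1) = 1 - 2*mu/(L + mu) = (L - mu)/(L + mu) = 1/3 = 0.3333


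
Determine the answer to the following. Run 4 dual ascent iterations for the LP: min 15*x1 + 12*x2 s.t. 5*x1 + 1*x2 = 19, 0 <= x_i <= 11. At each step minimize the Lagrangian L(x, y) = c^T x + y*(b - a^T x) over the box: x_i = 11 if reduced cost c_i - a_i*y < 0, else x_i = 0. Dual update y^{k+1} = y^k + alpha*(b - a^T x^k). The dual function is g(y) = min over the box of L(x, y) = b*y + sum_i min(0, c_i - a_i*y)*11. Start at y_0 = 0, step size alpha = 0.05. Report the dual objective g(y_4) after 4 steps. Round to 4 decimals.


Dual ascent for LP: min 15*x1 + 12*x2, 5*x1 + 1*x2 = 19, 0 <= x_i <= 11
Step 1: y^k = 0.0, reduced costs: (15.0, 12.0)
  x^k = (0.0, 0.0), subgradient = b - a^T x = 19.0
  y^{k+1} = 0.0 + 0.05*19.0 = 0.95
Step 2: y^k = 0.95, reduced costs: (10.25, 11.05)
  x^k = (0.0, 0.0), subgradient = b - a^T x = 19.0
  y^{k+1} = 0.95 + 0.05*19.0 = 1.9
Step 3: y^k = 1.9, reduced costs: (5.5, 10.1)
  x^k = (0.0, 0.0), subgradient = b - a^T x = 19.0
  y^{k+1} = 1.9 + 0.05*19.0 = 2.85
Step 4: y^k = 2.85, reduced costs: (0.75, 9.15)
  x^k = (0.0, 0.0), subgradient = b - a^T x = 19.0
  y^{k+1} = 2.85 + 0.05*19.0 = 3.8
Dual objective at y_4 = 3.8: reduced costs (-4.0, 8.2), box minimizer x = (11.0, 0.0)
g(y_4) = b*y + (c1 - a1*y)*x1 + (c2 - a2*y)*x2 = 19*3.8 + (-4.0)*11.0 + 8.2*0.0 = 72.2 - 44.0 + 0.0 = 28.2


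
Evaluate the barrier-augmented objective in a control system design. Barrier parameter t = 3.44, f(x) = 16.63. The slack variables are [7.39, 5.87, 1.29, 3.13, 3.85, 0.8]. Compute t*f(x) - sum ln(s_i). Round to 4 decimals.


Step 1: Compute log-barrier.
ln values: [2.0001, 1.7699, 0.2546, 1.141, 1.3481, -0.2231]
phi = -(2.0001 + 1.7699 + 0.2546 + 1.141 + 1.3481 - 0.2231) = -6.2906
Step 2: Compute augmented objective.
t*f(x) = 3.44*16.63 = 57.2072
Total = 57.2072 - 6.2906 = 50.9166


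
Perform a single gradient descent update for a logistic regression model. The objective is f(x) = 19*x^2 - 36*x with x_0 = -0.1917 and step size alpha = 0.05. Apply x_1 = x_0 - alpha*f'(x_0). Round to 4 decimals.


We compute the gradient at x_0 and apply the update.
f'(x) = 38*x - 36
f'(-0.1917) = 38*-0.1917 - 36 = -43.2846
x_1 = -0.1917 - 0.05*-43.2846 = 1.9725


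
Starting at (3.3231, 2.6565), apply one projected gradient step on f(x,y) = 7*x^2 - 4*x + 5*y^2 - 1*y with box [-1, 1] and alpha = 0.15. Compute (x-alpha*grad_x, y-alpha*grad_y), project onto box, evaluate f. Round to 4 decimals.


Step 1: Compute gradient at (3.3231, 2.6565).
grad_x = 2*7*3.3231 - 4 = 42.5234
grad_y = 2*5*2.6565 - 1 = 25.565
Step 2: Gradient step.
x_raw = 3.3231 - 0.15*42.5234 = -3.0554
y_raw = 2.6565 - 0.15*25.565 = -1.1783
Step 3: Project onto [-1, 1].
x_proj = clip(-3.0554) = -1.0
y_proj = clip(-1.1783) = -1.0
Step 4: Evaluate f.
f(-1.0, -1.0) = 17.0


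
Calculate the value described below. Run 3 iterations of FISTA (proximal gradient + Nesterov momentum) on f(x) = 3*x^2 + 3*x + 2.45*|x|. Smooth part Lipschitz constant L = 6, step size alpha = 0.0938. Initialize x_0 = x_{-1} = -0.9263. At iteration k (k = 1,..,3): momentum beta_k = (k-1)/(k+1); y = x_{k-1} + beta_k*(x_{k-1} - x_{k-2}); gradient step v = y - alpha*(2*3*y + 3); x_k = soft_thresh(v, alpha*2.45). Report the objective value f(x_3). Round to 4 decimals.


FISTA on f(x) = 3*x^2 + 3*x + 2.45*|x|
L = 6, alpha = 0.0938
Iteration 1: beta = 0.0, y = -0.9263 + 0.0*(-0.9263 + 0.9263) = -0.9263
  grad(y) = -2.5578, v = y - alpha*grad = -0.6864
  prox(v) = soft_thresh(-0.6864, 0.2298) = -0.4566
Iteration 2: beta = 0.3333, y = -0.4566 + 0.3333*(-0.4566 + 0.9263) = -0.3
  grad(y) = 1.2001, v = y - alpha*grad = -0.4126
  prox(v) = soft_thresh(-0.4126, 0.2298) = -0.1827
Iteration 3: beta = 0.5, y = -0.1827 + 0.5*(-0.1827 + 0.4566) = -0.0458
  grad(y) = 2.725, v = y - alpha*grad = -0.3014
  prox(v) = soft_thresh(-0.3014, 0.2298) = -0.0716
f(x_3) = 3*(-0.0716)^2 + 3*(-0.0716) + 2.45*|-0.0716| = -0.024


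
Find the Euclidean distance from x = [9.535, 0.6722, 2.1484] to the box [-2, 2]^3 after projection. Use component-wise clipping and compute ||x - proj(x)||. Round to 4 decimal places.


Project each component onto [-2, 2].
clip(9.535) = 2.0, clip(0.6722) = 0.6722, clip(2.1484) = 2.0
Projection = [2.0, 0.6722, 2.0]
Squared diffs: [56.7762, 0.0, 0.022]
Distance = sqrt(56.7982) = 7.5365


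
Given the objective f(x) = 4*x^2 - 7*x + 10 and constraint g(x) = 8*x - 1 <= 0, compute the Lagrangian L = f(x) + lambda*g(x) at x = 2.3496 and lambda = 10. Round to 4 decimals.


Step 1: Evaluate f(x).
f(2.3496) = 4*2.3496^2 - 7*2.3496 + 10 = 15.6353
Step 2: Evaluate g(x).
g(2.3496) = 8*2.3496 - 1 = 17.7968
Step 3: Compute Lagrangian.
L = 15.6353 + 10*17.7968 = 193.6033


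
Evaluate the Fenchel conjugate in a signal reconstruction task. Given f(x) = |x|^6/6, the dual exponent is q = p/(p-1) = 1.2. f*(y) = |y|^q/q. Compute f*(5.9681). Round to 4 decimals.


The conjugate exponent q satisfies 1/p + 1/q = 1.
p = 6, so q = 6/(6 - 1) = 1.2
|y|^q = 5.9681^1.2 = 8.5311
f*(5.9681) = 8.5311 / 1.2 = 7.1092


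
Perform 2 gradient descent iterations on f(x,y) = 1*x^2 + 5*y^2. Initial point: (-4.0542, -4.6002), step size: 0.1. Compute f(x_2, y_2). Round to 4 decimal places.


Gradient descent on f(x,y) = 1*x^2 + 5*y^2.
Starting point: (-4.0542, -4.6002), alpha = 0.1
Step 1: grad_x = 2*1*-4.0542 = -8.1084, grad_y = 2*5*-4.6002 = -46.002
  x_1 = -4.0542 - 0.1*-8.1084 = -3.2434
  y_1 = -4.6002 - 0.1*-46.002 = 0.0
Step 2: grad_x = 2*1*-3.2434 = -6.4867, grad_y = 2*5*0.0 = 0.0
  x_2 = -3.2434 - 0.1*-6.4867 = -2.5947
  y_2 = 0.0 - 0.1*0.0 = 0.0
f(-2.5947, 0.0) = 1*(-2.5947)^2 + 5*0.0^2 = 6.7324


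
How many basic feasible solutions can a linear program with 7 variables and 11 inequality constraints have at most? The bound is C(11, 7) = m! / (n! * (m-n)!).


Each vertex corresponds to some choice of n active constraints out of m, so the number of vertices is at most C(m, n) = m! / (n!(m-n)!).
m = 11, n = 7
Numerator: 11 * 10 * 9 * 8 * 7 * 6 * 5
Denominator: 7! = 5040
C(11, 7) = 330


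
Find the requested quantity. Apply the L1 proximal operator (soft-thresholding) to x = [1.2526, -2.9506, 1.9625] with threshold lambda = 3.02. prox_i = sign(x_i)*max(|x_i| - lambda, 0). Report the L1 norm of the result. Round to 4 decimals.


Soft-thresholding with lambda = 3.02:
prox(1.2526) = sign(1.2526)*max(|1.2526| - 3.02, 0) = 0.0
prox(-2.9506) = sign(-2.9506)*max(|-2.9506| - 3.02, 0) = 0.0
prox(1.9625) = sign(1.9625)*max(|1.9625| - 3.02, 0) = 0.0
prox(x) = [0.0, 0.0, 0.0]
||prox(x)||_1 = 0.0 + 0.0 + 0.0 = 0.0


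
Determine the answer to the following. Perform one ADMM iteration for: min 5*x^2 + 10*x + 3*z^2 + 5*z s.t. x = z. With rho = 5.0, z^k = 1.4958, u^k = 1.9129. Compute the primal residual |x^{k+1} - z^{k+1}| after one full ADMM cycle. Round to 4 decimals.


ADMM iteration with rho = 5.0, z^k = 1.4958, u^k = 1.9129
Step 1: x-update.
Minimize 5*x^2 + 10*x + (5.0/2)*(x - 1.4958 + 1.9129)^2
FOC: (2*5 + 5.0)*x = -10 + 5.0*(1.4958 - 1.9129)
x^{k+1} = -0.8057
Step 2: z-update.
Minimize 3*z^2 + 5*z + (5.0/2)*(-0.8057 - z + 1.9129)^2
FOC: (2*3 + 5.0)*z = -5 + 5.0*(-0.8057 + 1.9129)
z^{k+1} = 0.0487
Step 3: u-update.
u^{k+1} = 1.9129 - 0.8057 - 0.0487 = 1.0585
Step 4: Primal residual = |-0.8057 - 0.0487| = 0.8544


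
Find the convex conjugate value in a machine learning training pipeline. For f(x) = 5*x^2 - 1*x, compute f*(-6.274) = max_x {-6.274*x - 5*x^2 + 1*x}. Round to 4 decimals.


f*(y) = sup_x {y*x - a*x^2 - b*x} = sup_x {(y-b)*x - a*x^2}
FOC: (y - b) - 2a*x = 0 => x* = (y - b)/(2a)
x* = (-6.274 + 1)/(2*5) = -0.5274
f*(-6.274) = (y-b)^2/(4a) = (-6.274 + 1)^2/(4*5)
= 27.8151/20 = 1.3908


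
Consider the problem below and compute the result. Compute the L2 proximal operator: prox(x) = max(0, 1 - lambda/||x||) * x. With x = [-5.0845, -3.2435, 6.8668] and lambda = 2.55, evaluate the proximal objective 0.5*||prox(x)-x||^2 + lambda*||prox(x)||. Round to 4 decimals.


Step 1: Compute ||x||.
||x|| = 9.1392
Step 2: Compute scaling factor.
scale = max(0, 1 - 2.55/9.1392) = 0.721
Step 3: prox(x) = [-3.6658, -2.3385, 4.9508]
||prox(x)|| = 6.5892
Step 4: Proximal objective.
0.5*||prox-x||^2 = 3.2513
lambda*||prox|| = 16.8025
Total = 20.0538


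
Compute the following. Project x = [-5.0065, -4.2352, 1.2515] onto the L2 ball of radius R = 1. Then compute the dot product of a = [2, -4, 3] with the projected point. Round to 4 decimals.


Step 1: Compute ||x|| (intermediates to 6 decimals).
||x|| = sqrt((-5.0065)^2 + (-4.2352)^2 + 1.2515^2) = 6.675943
Step 2: Project.
Since ||x|| > R, scale = R/||x|| = 1/6.675943 = 0.149792, proj(x) = scale * x
proj(x) = [-0.749934, -0.634399, 0.187465]
Step 3: Dot product.
a^T * proj(x) = 2*(-0.749934) - 4*(-0.634399) + 3*0.187465 = 1.6001


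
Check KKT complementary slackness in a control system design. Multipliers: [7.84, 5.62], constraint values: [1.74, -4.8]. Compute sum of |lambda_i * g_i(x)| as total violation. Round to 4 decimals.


KKT complementary slackness check:
lambda_1 * g_1 = 7.84 * 1.74 = 13.6416
lambda_2 * g_2 = 5.62 * -4.8 = -26.976
Total violation = 13.6416 + 26.976 = 40.6176


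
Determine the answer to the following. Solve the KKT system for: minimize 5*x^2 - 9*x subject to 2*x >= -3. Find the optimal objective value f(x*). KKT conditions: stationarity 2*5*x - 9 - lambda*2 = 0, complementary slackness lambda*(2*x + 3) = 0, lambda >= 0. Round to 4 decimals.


Step 1: Try lambda = 0 (constraint inactive).
Stationarity: 2*5*x - 9 = 0
x* = 9/(2*5) = 0.9
Check constraint: 2*0.9 = 1.8 >= -3 -- satisfied.
Step 2: Compute optimal value.
f(x*) = 5*0.9^2 - 9*0.9 = -4.05


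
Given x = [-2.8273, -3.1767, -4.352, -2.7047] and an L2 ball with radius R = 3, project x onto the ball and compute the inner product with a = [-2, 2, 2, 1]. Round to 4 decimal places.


Step 1: Compute ||x|| (intermediates to 6 decimals).
||x|| = sqrt((-2.8273)^2 + (-3.1767)^2 + (-4.352)^2 + (-2.7047)^2) = 6.658855
Step 2: Project.
Since ||x|| > R, scale = R/||x|| = 3/6.658855 = 0.450528, proj(x) = scale * x
proj(x) = [-1.273778, -1.431192, -1.960698, -1.218543]
Step 3: Dot product.
a^T * proj(x) = -2*(-1.273778) + 2*(-1.431192) + 2*(-1.960698) + 1*(-1.218543) = -5.4548


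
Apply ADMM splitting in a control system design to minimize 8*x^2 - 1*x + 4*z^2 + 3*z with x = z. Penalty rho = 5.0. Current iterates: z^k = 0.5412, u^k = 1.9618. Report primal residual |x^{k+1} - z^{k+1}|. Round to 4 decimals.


ADMM iteration with rho = 5.0, z^k = 0.5412, u^k = 1.9618
Step 1: x-update.
Minimize 8*x^2 - 1*x + (5.0/2)*(x - 0.5412 + 1.9618)^2
FOC: (2*8 + 5.0)*x = 1 + 5.0*(0.5412 - 1.9618)
x^{k+1} = -0.2906
Step 2: z-update.
Minimize 4*z^2 + 3*z + (5.0/2)*(-0.2906 - z + 1.9618)^2
FOC: (2*4 + 5.0)*z = -3 + 5.0*(-0.2906 + 1.9618)
z^{k+1} = 0.412
Step 3: u-update.
u^{k+1} = 1.9618 - 0.2906 - 0.412 = 1.2592
Step 4: Primal residual = |-0.2906 - 0.412| = 0.7026


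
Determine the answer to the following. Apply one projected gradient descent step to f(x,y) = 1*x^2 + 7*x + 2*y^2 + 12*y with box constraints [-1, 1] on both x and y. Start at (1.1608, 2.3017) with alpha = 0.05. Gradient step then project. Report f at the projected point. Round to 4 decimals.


Step 1: Compute gradient at (1.1608, 2.3017).
grad_x = 2*1*1.1608 + 7 = 9.3216
grad_y = 2*2*2.3017 + 12 = 21.2068
Step 2: Gradient step.
x_raw = 1.1608 - 0.05*9.3216 = 0.6947
y_raw = 2.3017 - 0.05*21.2068 = 1.2414
Step 3: Project onto [-1, 1].
x_proj = clip(0.6947) = 0.6947
y_proj = clip(1.2414) = 1.0
Step 4: Evaluate f.
f(0.6947, 1.0) = 19.3457


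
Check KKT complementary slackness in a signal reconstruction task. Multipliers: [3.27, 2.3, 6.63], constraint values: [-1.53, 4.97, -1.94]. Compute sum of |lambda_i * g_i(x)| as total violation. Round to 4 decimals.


KKT complementary slackness check:
lambda_1 * g_1 = 3.27 * -1.53 = -5.0031
lambda_2 * g_2 = 2.3 * 4.97 = 11.431
lambda_3 * g_3 = 6.63 * -1.94 = -12.8622
Total violation = 5.0031 + 11.431 + 12.8622 = 29.2963


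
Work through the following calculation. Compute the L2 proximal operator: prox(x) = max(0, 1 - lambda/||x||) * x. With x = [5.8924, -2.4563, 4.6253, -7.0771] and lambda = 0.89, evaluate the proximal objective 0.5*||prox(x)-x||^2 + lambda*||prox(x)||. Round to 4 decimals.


Step 1: Compute ||x||.
||x|| = 10.594
Step 2: Compute scaling factor.
scale = max(0, 1 - 0.89/10.594) = 0.916
Step 3: prox(x) = [5.3974, -2.2499, 4.2367, -6.4826]
||prox(x)|| = 9.704
Step 4: Proximal objective.
0.5*||prox-x||^2 = 0.3961
lambda*||prox|| = 8.6366
Total = 9.0326


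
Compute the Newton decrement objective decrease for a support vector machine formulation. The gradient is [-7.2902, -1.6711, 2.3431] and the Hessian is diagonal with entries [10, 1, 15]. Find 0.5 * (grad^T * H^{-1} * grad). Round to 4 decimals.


Step 1: H is diagonal, so H^(-1) * g = [-0.729, -1.6711, 0.1562].
Step 2: g^T H^(-1) g = sum_i g_i^2 / H_ii
  = (-7.2902)^2/10 + (-1.6711)^2/1 + (2.3431)^2/15
  = 5.3147 + 2.7926 + 0.366 = 8.4733
Step 3: Objective decrease = 0.5 * g^T H^(-1) g = 4.2366


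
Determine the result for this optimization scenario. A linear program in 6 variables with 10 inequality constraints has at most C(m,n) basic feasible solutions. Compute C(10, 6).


Each vertex corresponds to some choice of n active constraints out of m, so the number of vertices is at most C(m, n) = m! / (n!(m-n)!).
m = 10, n = 6
Numerator: 10 * 9 * 8 * 7 * 6 * 5
Denominator: 6! = 720
C(10, 6) = 210


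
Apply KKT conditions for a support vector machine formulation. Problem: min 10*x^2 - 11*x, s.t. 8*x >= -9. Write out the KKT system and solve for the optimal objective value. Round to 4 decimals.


Step 1: Try lambda = 0 (constraint inactive).
Stationarity: 2*10*x - 11 = 0
x* = 11/(2*10) = 0.55
Check constraint: 8*0.55 = 4.4 >= -9 -- satisfied.
Step 2: Compute optimal value.
f(x*) = 10*0.55^2 - 11*0.55 = -3.025


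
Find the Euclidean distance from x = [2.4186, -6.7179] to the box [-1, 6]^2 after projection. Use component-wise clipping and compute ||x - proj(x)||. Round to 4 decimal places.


Project each component onto [-1, 6].
clip(2.4186) = 2.4186, clip(-6.7179) = -1.0
Projection = [2.4186, -1.0]
Squared diffs: [0.0, 32.6944]
Distance = sqrt(32.6944) = 5.7179


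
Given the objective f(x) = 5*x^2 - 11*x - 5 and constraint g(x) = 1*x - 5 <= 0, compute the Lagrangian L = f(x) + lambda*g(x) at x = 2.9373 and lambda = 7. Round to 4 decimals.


Step 1: Evaluate f(x).
f(2.9373) = 5*2.9373^2 - 11*2.9373 - 5 = 5.8284
Step 2: Evaluate g(x).
g(2.9373) = 1*2.9373 - 5 = -2.0627
Step 3: Compute Lagrangian.
L = 5.8284 + 7*-2.0627 = -8.6105


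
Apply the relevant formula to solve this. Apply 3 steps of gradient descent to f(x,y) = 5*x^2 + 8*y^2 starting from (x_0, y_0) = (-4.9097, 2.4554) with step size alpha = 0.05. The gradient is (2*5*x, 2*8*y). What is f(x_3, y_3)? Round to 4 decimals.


Gradient descent on f(x,y) = 5*x^2 + 8*y^2.
Starting point: (-4.9097, 2.4554), alpha = 0.05
Step 1: grad_x = 2*5*-4.9097 = -49.097, grad_y = 2*8*2.4554 = 39.2864
  x_1 = -4.9097 - 0.05*-49.097 = -2.4549
  y_1 = 2.4554 - 0.05*39.2864 = 0.4911
Step 2: grad_x = 2*5*-2.4549 = -24.5485, grad_y = 2*8*0.4911 = 7.8573
  x_2 = -2.4549 - 0.05*-24.5485 = -1.2274
  y_2 = 0.4911 - 0.05*7.8573 = 0.0982
Step 3: grad_x = 2*5*-1.2274 = -12.2743, grad_y = 2*8*0.0982 = 1.5715
  x_3 = -1.2274 - 0.05*-12.2743 = -0.6137
  y_3 = 0.0982 - 0.05*1.5715 = 0.0196
f(-0.6137, 0.0196) = 5*(-0.6137)^2 + 8*0.0196^2 = 1.8863


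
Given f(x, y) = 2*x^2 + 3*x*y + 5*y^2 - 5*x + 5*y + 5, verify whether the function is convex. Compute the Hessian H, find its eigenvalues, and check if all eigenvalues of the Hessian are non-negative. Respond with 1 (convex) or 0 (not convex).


The Hessian of f(x,y) = 2*x^2 + 3*x*y + 5*y^2 - 5*x + 5*y + 5 is:
H = [[4, 3], [3, 10]]
Trace = 4 + 10 = 14
Determinant = 4*10 - (3)^2 = 31
Discriminant = (14)^2 - 4*31 = 72.0
Eigenvalues: lambda_1 = 2.7574, lambda_2 = 11.2426
The function is convex.

1


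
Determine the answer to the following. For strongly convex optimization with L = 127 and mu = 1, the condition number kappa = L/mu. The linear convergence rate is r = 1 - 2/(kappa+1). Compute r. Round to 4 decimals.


Step 1: Compute the condition number.
kappa = L/mu = 127/1 = 127.0
Step 2: Compute the convergence rate.
r = 1 - 2/(kappa + 1) = 1 - 2*mu/(L + mu) = (L - mu)/(L + mu) = 126/128 = 0.9844


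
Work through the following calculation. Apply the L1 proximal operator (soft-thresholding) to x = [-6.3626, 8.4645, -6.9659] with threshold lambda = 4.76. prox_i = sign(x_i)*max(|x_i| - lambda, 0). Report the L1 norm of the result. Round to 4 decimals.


Soft-thresholding with lambda = 4.76:
prox(-6.3626) = sign(-6.3626)*max(|-6.3626| - 4.76, 0) = -1.6026
prox(8.4645) = sign(8.4645)*max(|8.4645| - 4.76, 0) = 3.7045
prox(-6.9659) = sign(-6.9659)*max(|-6.9659| - 4.76, 0) = -2.2059
prox(x) = [-1.6026, 3.7045, -2.2059]
||prox(x)||_1 = 1.6026 + 3.7045 + 2.2059 = 7.513


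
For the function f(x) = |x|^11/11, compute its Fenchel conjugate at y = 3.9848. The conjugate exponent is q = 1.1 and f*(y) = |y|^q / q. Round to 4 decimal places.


The conjugate exponent q satisfies 1/p + 1/q = 1.
p = 11, so q = 11/(11 - 1) = 1.1
|y|^q = 3.9848^1.1 = 4.5756
f*(3.9848) = 4.5756 / 1.1 = 4.1596


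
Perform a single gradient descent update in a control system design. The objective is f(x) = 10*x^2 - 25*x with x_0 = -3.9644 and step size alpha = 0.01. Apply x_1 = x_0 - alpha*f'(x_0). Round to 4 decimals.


We compute the gradient at x_0 and apply the update.
f'(x) = 20*x - 25
f'(-3.9644) = 20*-3.9644 - 25 = -104.288
x_1 = -3.9644 - 0.01*-104.288 = -2.9215


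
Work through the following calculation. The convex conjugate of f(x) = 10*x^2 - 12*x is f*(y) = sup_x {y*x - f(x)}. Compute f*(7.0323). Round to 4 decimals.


f*(y) = sup_x {y*x - a*x^2 - b*x} = sup_x {(y-b)*x - a*x^2}
FOC: (y - b) - 2a*x = 0 => x* = (y - b)/(2a)
x* = (7.0323 + 12)/(2*10) = 0.9516
f*(7.0323) = (y-b)^2/(4a) = (7.0323 + 12)^2/(4*10)
= 362.2284/40 = 9.0557


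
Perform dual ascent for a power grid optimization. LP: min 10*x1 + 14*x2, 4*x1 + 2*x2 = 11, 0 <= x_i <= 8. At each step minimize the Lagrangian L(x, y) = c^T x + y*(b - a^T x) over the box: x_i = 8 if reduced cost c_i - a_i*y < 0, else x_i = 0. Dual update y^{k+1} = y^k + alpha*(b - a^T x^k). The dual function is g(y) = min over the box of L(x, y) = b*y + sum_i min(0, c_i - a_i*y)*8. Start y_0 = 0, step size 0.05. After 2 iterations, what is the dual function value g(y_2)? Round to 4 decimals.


Dual ascent for LP: min 10*x1 + 14*x2, 4*x1 + 2*x2 = 11, 0 <= x_i <= 8
Step 1: y^k = 0.0, reduced costs: (10.0, 14.0)
  x^k = (0.0, 0.0), subgradient = b - a^T x = 11.0
  y^{k+1} = 0.0 + 0.05*11.0 = 0.55
Step 2: y^k = 0.55, reduced costs: (7.8, 12.9)
  x^k = (0.0, 0.0), subgradient = b - a^T x = 11.0
  y^{k+1} = 0.55 + 0.05*11.0 = 1.1
Dual objective at y_2 = 1.1: reduced costs (5.6, 11.8), box minimizer x = (0.0, 0.0)
g(y_2) = b*y + (c1 - a1*y)*x1 + (c2 - a2*y)*x2 = 11*1.1 + 5.6*0.0 + 11.8*0.0 = 12.1 + 0.0 + 0.0 = 12.1


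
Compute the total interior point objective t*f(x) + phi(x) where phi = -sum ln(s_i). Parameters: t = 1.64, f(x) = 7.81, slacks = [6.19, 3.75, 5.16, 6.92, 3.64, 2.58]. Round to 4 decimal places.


Step 1: Compute log-barrier.
ln values: [1.8229, 1.3218, 1.6409, 1.9344, 1.292, 0.9478]
phi = -(1.8229 + 1.3218 + 1.6409 + 1.9344 + 1.292 + 0.9478) = -8.9598
Step 2: Compute augmented objective.
t*f(x) = 1.64*7.81 = 12.8084
Total = 12.8084 - 8.9598 = 3.8486


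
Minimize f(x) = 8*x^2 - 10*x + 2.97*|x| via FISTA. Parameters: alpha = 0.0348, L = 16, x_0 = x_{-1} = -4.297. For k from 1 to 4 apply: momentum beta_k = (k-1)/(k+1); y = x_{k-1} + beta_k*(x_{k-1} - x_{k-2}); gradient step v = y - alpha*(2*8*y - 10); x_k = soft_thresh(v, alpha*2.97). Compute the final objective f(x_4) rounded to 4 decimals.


FISTA on f(x) = 8*x^2 - 10*x + 2.97*|x|
L = 16, alpha = 0.0348
Iteration 1: beta = 0.0, y = -4.297 + 0.0*(-4.297 + 4.297) = -4.297
  grad(y) = -78.752, v = y - alpha*grad = -1.5564
  prox(v) = soft_thresh(-1.5564, 0.1034) = -1.4531
Iteration 2: beta = 0.3333, y = -1.4531 + 0.3333*(-1.4531 + 4.297) = -0.5051
  grad(y) = -18.0816, v = y - alpha*grad = 0.1241
  prox(v) = soft_thresh(0.1241, 0.1034) = 0.0208
Iteration 3: beta = 0.5, y = 0.0208 + 0.5*(0.0208 + 1.4531) = 0.7577
  grad(y) = 2.1234, v = y - alpha*grad = 0.6838
  prox(v) = soft_thresh(0.6838, 0.1034) = 0.5805
Iteration 4: beta = 0.6, y = 0.5805 + 0.6*(0.5805 - 0.0208) = 0.9163
  grad(y) = 4.6603, v = y - alpha*grad = 0.7541
  prox(v) = soft_thresh(0.7541, 0.1034) = 0.6507
f(x_4) = 8*0.6507^2 - 10*0.6507 + 2.97*|0.6507| = -1.187


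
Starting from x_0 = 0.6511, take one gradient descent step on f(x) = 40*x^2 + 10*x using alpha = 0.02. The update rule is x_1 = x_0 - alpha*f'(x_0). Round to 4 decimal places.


We compute the gradient at x_0 and apply the update.
f'(x) = 80*x + 10
f'(0.6511) = 80*0.6511 + 10 = 62.088
x_1 = 0.6511 - 0.02*62.088 = -0.5907


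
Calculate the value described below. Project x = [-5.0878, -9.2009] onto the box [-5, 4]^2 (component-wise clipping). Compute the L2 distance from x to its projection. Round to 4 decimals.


Project each component onto [-5, 4].
clip(-5.0878) = -5.0, clip(-9.2009) = -5.0
Projection = [-5.0, -5.0]
Squared diffs: [0.0077, 17.6476]
Distance = sqrt(17.6553) = 4.2018


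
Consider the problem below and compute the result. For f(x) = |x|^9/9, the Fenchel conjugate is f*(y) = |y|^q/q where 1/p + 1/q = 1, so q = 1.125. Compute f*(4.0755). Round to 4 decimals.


The conjugate exponent q satisfies 1/p + 1/q = 1.
p = 9, so q = 9/(9 - 1) = 1.125
|y|^q = 4.0755^1.125 = 4.858
f*(4.0755) = 4.858 / 1.125 = 4.3182


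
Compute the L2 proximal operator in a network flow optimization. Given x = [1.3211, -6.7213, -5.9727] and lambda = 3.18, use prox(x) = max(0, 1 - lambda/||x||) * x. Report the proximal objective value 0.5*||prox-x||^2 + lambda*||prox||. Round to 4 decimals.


Step 1: Compute ||x||.
||x|| = 9.0881
Step 2: Compute scaling factor.
scale = max(0, 1 - 3.18/9.0881) = 0.6501
Step 3: prox(x) = [0.8588, -4.3695, -3.8828]
||prox(x)|| = 5.9081
Step 4: Proximal objective.
0.5*||prox-x||^2 = 5.0562
lambda*||prox|| = 18.7878
Total = 23.8441


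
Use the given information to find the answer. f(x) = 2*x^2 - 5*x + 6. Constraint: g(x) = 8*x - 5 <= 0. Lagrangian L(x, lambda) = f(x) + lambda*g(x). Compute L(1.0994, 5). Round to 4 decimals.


Step 1: Evaluate f(x).
f(1.0994) = 2*1.0994^2 - 5*1.0994 + 6 = 2.9204
Step 2: Evaluate g(x).
g(1.0994) = 8*1.0994 - 5 = 3.7952
Step 3: Compute Lagrangian.
L = 2.9204 + 5*3.7952 = 21.8964


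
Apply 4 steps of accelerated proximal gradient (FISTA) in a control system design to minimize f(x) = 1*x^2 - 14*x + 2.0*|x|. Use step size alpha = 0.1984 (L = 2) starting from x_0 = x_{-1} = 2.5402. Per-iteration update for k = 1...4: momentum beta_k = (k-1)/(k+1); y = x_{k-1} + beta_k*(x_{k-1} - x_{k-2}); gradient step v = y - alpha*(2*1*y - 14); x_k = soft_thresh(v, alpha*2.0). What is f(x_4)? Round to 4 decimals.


FISTA on f(x) = 1*x^2 - 14*x + 2.0*|x|
L = 2, alpha = 0.1984
Iteration 1: beta = 0.0, y = 2.5402 + 0.0*(2.5402 - 2.5402) = 2.5402
  grad(y) = -8.9196, v = y - alpha*grad = 4.3098
  prox(v) = soft_thresh(4.3098, 0.3968) = 3.913
Iteration 2: beta = 0.3333, y = 3.913 + 0.3333*(3.913 - 2.5402) = 4.3707
  grad(y) = -5.2587, v = y - alpha*grad = 5.414
  prox(v) = soft_thresh(5.414, 0.3968) = 5.0172
Iteration 3: beta = 0.5, y = 5.0172 + 0.5*(5.0172 - 3.913) = 5.5693
  grad(y) = -2.8615, v = y - alpha*grad = 6.137
  prox(v) = soft_thresh(6.137, 0.3968) = 5.7402
Iteration 4: beta = 0.6, y = 5.7402 + 0.6*(5.7402 - 5.0172) = 6.174
  grad(y) = -1.6521, v = y - alpha*grad = 6.5017
  prox(v) = soft_thresh(6.5017, 0.3968) = 6.1049
f(x_4) = 1*6.1049^2 - 14*6.1049 + 2.0*|6.1049| = -35.989


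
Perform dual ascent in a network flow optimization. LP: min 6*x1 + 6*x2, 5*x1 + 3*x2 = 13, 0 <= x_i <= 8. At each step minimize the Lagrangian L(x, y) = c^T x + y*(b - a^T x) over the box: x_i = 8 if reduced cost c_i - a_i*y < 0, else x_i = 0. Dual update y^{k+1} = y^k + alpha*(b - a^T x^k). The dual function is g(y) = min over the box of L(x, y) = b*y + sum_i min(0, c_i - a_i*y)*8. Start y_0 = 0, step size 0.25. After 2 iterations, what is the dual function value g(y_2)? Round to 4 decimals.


Dual ascent for LP: min 6*x1 + 6*x2, 5*x1 + 3*x2 = 13, 0 <= x_i <= 8
Step 1: y^k = 0.0, reduced costs: (6.0, 6.0)
  x^k = (0.0, 0.0), subgradient = b - a^T x = 13.0
  y^{k+1} = 0.0 + 0.25*13.0 = 3.25
Step 2: y^k = 3.25, reduced costs: (-10.25, -3.75)
  x^k = (8.0, 8.0), subgradient = b - a^T x = -51.0
  y^{k+1} = 3.25 + 0.25*-51.0 = -9.5
Dual objective at y_2 = -9.5: reduced costs (53.5, 34.5), box minimizer x = (0.0, 0.0)
g(y_2) = b*y + (c1 - a1*y)*x1 + (c2 - a2*y)*x2 = 13*(-9.5) + 53.5*0.0 + 34.5*0.0 = -123.5 + 0.0 + 0.0 = -123.5


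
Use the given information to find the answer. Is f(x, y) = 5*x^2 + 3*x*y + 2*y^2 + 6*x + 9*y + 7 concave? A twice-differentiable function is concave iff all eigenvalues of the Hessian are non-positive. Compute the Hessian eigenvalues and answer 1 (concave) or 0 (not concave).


The Hessian of f(x,y) = 5*x^2 + 3*x*y + 2*y^2 + 6*x + 9*y + 7 is:
H = [[10, 3], [3, 4]]
Trace = 10 + 4 = 14
Determinant = 10*4 - (3)^2 = 31
Discriminant = (14)^2 - 4*31 = 72.0
Eigenvalues: lambda_1 = 2.7574, lambda_2 = 11.2426
The function is not concave.

0


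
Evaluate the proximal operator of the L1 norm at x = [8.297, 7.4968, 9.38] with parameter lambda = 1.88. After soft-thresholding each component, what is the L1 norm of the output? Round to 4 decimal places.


Soft-thresholding with lambda = 1.88:
prox(8.297) = sign(8.297)*max(|8.297| - 1.88, 0) = 6.417
prox(7.4968) = sign(7.4968)*max(|7.4968| - 1.88, 0) = 5.6168
prox(9.38) = sign(9.38)*max(|9.38| - 1.88, 0) = 7.5
prox(x) = [6.417, 5.6168, 7.5]
||prox(x)||_1 = 6.417 + 5.6168 + 7.5 = 19.5338


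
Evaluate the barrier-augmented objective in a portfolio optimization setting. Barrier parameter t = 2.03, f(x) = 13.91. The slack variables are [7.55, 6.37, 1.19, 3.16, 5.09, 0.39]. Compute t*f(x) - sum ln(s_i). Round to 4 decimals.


Step 1: Compute log-barrier.
ln values: [2.0215, 1.8516, 0.174, 1.1506, 1.6273, -0.9416]
phi = -(2.0215 + 1.8516 + 0.174 + 1.1506 + 1.6273 - 0.9416) = -5.8833
Step 2: Compute augmented objective.
t*f(x) = 2.03*13.91 = 28.2373
Total = 28.2373 - 5.8833 = 22.354


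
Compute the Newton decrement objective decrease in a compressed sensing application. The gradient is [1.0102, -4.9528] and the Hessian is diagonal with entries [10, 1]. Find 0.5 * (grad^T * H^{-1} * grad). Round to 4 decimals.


Step 1: H is diagonal, so H^(-1) * g = [0.101, -4.9528].
Step 2: g^T H^(-1) g = sum_i g_i^2 / H_ii
  = (1.0102)^2/10 + (-4.9528)^2/1
  = 0.1021 + 24.5302 = 24.6323
Step 3: Objective decrease = 0.5 * g^T H^(-1) g = 12.3161


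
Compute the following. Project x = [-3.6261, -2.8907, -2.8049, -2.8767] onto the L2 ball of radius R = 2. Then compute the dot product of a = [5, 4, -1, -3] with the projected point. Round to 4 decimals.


Step 1: Compute ||x|| (intermediates to 6 decimals).
||x|| = sqrt((-3.6261)^2 + (-2.8907)^2 + (-2.8049)^2 + (-2.8767)^2) = 6.135765
Step 2: Project.
Since ||x|| > R, scale = R/||x|| = 2/6.135765 = 0.325958, proj(x) = scale * x
proj(x) = [-1.181956, -0.942247, -0.91428, -0.937683]
Step 3: Dot product.
a^T * proj(x) = 5*(-1.181956) + 4*(-0.942247) - 1*(-0.91428) - 3*(-0.937683) = -5.9514


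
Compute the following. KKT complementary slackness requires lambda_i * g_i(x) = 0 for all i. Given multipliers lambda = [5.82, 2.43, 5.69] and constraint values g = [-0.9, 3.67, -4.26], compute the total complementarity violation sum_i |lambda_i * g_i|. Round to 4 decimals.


KKT complementary slackness check:
lambda_1 * g_1 = 5.82 * -0.9 = -5.238
lambda_2 * g_2 = 2.43 * 3.67 = 8.9181
lambda_3 * g_3 = 5.69 * -4.26 = -24.2394
Total violation = 5.238 + 8.9181 + 24.2394 = 38.3955


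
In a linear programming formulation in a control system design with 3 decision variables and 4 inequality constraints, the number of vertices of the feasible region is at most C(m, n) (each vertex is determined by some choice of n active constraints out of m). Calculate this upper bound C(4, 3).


Each vertex corresponds to some choice of n active constraints out of m, so the number of vertices is at most C(m, n) = m! / (n!(m-n)!).
m = 4, n = 3
Numerator: 4 * 3 * 2
Denominator: 3! = 6
C(4, 3) = 4


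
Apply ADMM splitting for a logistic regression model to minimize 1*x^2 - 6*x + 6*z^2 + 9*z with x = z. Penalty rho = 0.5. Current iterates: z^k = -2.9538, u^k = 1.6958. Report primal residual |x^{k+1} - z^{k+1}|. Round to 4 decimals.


ADMM iteration with rho = 0.5, z^k = -2.9538, u^k = 1.6958
Step 1: x-update.
Minimize 1*x^2 - 6*x + (0.5/2)*(x + 2.9538 + 1.6958)^2
FOC: (2*1 + 0.5)*x = 6 + 0.5*(-2.9538 - 1.6958)
x^{k+1} = 1.4701
Step 2: z-update.
Minimize 6*z^2 + 9*z + (0.5/2)*(1.4701 - z + 1.6958)^2
FOC: (2*6 + 0.5)*z = -9 + 0.5*(1.4701 + 1.6958)
z^{k+1} = -0.5934
Step 3: u-update.
u^{k+1} = 1.6958 + 1.4701 + 0.5934 = 3.7592
Step 4: Primal residual = |1.4701 + 0.5934| = 2.0634


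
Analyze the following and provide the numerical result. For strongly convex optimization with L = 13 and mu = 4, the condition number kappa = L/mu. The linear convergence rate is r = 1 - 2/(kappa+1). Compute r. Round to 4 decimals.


Step 1: Compute the condition number.
kappa = L/mu = 13/4 = 3.25
Step 2: Compute the convergence rate.
r = 1 - 2/(kappa + 1) = 1 - 2*mu/(L + mu) = (L - mu)/(L + mu) = 9/17 = 0.5294


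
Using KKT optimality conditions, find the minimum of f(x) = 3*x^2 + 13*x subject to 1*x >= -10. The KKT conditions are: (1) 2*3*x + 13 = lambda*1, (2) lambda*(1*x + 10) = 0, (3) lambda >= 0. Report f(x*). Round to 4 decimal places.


Step 1: Try lambda = 0 (constraint inactive).
Stationarity: 2*3*x + 13 = 0
x* = -13/(2*3) = -13/6 = -2.1667 (rounded; the exact value -13/6 is used below)
Check constraint: 1*-2.1667 = -2.1667 >= -10 -- satisfied.
Step 2: Compute optimal value.
f(x*) = 3*(-13/6)^2 + 13*(-13/6) = -14.0833


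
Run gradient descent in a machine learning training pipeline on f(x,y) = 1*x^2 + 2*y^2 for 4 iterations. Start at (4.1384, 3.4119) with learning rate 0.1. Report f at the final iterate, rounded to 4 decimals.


Gradient descent on f(x,y) = 1*x^2 + 2*y^2.
Starting point: (4.1384, 3.4119), alpha = 0.1
Step 1: grad_x = 2*1*4.1384 = 8.2768, grad_y = 2*2*3.4119 = 13.6476
  x_1 = 4.1384 - 0.1*8.2768 = 3.3107
  y_1 = 3.4119 - 0.1*13.6476 = 2.0471
Step 2: grad_x = 2*1*3.3107 = 6.6214, grad_y = 2*2*2.0471 = 8.1886
  x_2 = 3.3107 - 0.1*6.6214 = 2.6486
  y_2 = 2.0471 - 0.1*8.1886 = 1.2283
Step 3: grad_x = 2*1*2.6486 = 5.2972, grad_y = 2*2*1.2283 = 4.9131
  x_3 = 2.6486 - 0.1*5.2972 = 2.1189
  y_3 = 1.2283 - 0.1*4.9131 = 0.737
Step 4: grad_x = 2*1*2.1189 = 4.2377, grad_y = 2*2*0.737 = 2.9479
  x_4 = 2.1189 - 0.1*4.2377 = 1.6951
  y_4 = 0.737 - 0.1*2.9479 = 0.4422
f(1.6951, 0.4422) = 1*1.6951^2 + 2*0.4422^2 = 3.2644


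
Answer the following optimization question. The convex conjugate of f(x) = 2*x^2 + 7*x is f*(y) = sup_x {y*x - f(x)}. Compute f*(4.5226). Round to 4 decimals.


f*(y) = sup_x {y*x - a*x^2 - b*x} = sup_x {(y-b)*x - a*x^2}
FOC: (y - b) - 2a*x = 0 => x* = (y - b)/(2a)
x* = (4.5226 - 7)/(2*2) = -0.6194
f*(4.5226) = (y-b)^2/(4a) = (4.5226 - 7)^2/(4*2)
= 6.1375/8 = 0.7672


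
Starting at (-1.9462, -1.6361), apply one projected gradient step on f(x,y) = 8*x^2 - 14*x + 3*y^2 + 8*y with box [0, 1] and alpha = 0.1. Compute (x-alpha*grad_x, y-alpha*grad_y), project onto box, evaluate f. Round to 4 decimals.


Step 1: Compute gradient at (-1.9462, -1.6361).
grad_x = 2*8*-1.9462 - 14 = -45.1392
grad_y = 2*3*-1.6361 + 8 = -1.8166
Step 2: Gradient step.
x_raw = -1.9462 - 0.1*-45.1392 = 2.5677
y_raw = -1.6361 - 0.1*-1.8166 = -1.4544
Step 3: Project onto [0, 1].
x_proj = clip(2.5677) = 1.0
y_proj = clip(-1.4544) = 0.0
Step 4: Evaluate f.
f(1.0, 0.0) = -6.0
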